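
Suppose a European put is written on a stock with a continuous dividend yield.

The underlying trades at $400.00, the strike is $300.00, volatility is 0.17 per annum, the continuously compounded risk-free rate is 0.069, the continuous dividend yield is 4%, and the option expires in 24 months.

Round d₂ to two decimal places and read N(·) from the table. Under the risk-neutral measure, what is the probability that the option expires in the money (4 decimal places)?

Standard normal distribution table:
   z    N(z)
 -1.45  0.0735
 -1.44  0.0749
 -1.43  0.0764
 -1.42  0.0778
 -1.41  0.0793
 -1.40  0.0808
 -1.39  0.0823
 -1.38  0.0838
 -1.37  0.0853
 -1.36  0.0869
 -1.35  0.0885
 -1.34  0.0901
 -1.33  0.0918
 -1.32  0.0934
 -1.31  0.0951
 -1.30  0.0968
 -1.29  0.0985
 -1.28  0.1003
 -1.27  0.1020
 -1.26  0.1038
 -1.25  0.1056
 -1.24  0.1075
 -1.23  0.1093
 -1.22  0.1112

0.0934

σ√T = 0.17 × 1.4142 = 0.2404
d₁ = [ln(400/300) + (0.069 − 0.04 + 0.17²/2)·2] / 0.2404 = [0.2877 + 0.0869] / 0.2404 = 1.5581 which rounds to 1.56
d₂ = d₁ − σ√T = 1.5581 − 0.2404 = 1.3176 which rounds to 1.32
Pr(exercise) under Q = N(−d₂) = N(-1.32) = 0.0934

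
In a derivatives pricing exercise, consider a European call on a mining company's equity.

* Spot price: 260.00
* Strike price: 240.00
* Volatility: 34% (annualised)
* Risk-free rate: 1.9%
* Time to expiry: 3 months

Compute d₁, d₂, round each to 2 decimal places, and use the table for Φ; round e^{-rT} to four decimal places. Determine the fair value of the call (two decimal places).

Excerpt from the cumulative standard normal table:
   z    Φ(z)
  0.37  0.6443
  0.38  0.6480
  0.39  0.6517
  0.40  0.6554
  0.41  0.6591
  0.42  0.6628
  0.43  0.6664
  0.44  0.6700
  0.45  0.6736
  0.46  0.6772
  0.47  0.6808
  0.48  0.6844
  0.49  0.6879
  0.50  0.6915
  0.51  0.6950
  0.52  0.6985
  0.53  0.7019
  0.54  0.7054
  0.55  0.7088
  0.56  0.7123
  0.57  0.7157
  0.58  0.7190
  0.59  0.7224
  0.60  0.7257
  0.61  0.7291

29.50

σ√T = 0.34 × 0.5000 = 0.1700
d₁ = [ln(260/240) + (0.019 + ½·0.34²)·0.25] / (σ√T) = (0.0800 + 0.0192) / 0.1700 = 0.5838 ≈ 0.58
d₂ = 0.5838 − 0.1700 = 0.4138 ≈ 0.41
exp(−rT) = exp(−0.019·0.25) = 0.9953
N(d₁) = N(0.58) = 0.7190;  N(d₂) = N(0.41) = 0.6591
C = 260·0.7190 − 240·0.9953·0.6591 = 186.9400 − 157.4405 = 29.4995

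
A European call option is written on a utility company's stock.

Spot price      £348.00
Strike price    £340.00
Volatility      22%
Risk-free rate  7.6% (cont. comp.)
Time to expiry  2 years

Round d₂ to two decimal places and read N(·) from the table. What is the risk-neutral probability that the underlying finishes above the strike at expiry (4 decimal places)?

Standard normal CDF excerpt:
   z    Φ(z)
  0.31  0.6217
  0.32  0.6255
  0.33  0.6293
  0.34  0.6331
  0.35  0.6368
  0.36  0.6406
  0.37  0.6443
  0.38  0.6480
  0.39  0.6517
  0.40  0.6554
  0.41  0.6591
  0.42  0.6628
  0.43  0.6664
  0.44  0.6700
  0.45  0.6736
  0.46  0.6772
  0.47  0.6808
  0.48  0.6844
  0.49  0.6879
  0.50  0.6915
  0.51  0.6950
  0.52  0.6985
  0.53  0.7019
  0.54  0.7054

0.6591

σ√T = 0.22·√2 = 0.3111
d₁ = [ln(348/340) + (0.076 + 0.22²/2)·2] / 0.3111 = [0.0233 + 0.2004] / 0.3111 = 0.7189 ≈ 0.72
d₂ = d₁ − σ√T = 0.7189 − 0.3111 = 0.4077 ≈ 0.41
Risk-neutral Pr[S_T > K] = N(d₂) = N(0.41) = 0.6591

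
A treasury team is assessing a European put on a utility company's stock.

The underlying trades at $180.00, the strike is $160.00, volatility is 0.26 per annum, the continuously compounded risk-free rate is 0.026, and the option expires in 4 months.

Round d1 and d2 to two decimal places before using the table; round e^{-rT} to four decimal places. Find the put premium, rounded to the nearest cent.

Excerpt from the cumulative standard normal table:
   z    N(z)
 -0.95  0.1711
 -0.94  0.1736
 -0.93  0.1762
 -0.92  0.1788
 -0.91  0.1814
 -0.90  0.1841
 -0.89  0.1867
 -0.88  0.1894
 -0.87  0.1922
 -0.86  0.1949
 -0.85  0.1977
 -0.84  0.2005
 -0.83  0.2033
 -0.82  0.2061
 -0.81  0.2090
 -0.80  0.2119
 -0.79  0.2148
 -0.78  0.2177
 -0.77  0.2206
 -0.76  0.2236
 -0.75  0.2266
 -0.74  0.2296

T = 0.3333;  σ√T = 0.1501
d₁ = [ln(180/160) + (0.026 + 0.26²/2)·0.3333] / 0.1501 = [0.1178 + 0.0199] / 0.1501 = 0.9174 which rounds to 0.92
d₂ = d₁ − σ√T = 0.9174 − 0.1501 = 0.7673 which rounds to 0.77
exp(−rT) = exp(−0.026·0.3333) = 0.9914
N(−d₂) = N(-0.77) = 0.2206;  N(−d₁) = N(-0.92) = 0.1788
P = 160·0.9914·0.2206 − 180·0.1788 = 34.9925 − 32.1840 = 2.8085

$2.81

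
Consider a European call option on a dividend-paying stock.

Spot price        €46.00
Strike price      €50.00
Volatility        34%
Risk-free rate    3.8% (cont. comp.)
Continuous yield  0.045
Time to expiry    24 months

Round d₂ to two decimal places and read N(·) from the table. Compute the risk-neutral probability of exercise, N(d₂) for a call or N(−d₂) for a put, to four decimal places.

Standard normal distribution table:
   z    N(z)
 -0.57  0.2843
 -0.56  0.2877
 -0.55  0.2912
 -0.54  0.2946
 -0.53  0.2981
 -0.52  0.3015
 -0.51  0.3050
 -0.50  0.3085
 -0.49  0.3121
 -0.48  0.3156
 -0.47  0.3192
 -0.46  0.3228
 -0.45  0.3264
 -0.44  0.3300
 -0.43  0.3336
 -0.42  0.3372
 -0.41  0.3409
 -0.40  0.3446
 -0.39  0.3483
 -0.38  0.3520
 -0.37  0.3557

0.3300

σ√T = 0.34 × 1.4142 = 0.4808
ln(S/K) + (r − q + σ²/2)T = ln(46/50) + (0.038 − 0.045 + 0.34²/2)·2 = -0.0834 + 0.1016 = 0.0182
d₁ = 0.0182 / 0.4808 = 0.0379 → 0.04
d₂ = d₁ − σ√T = 0.0379 − 0.4808 = -0.4429 → -0.44
Risk-neutral Pr[S_T > K] = N(d₂) = N(-0.44) = 0.3300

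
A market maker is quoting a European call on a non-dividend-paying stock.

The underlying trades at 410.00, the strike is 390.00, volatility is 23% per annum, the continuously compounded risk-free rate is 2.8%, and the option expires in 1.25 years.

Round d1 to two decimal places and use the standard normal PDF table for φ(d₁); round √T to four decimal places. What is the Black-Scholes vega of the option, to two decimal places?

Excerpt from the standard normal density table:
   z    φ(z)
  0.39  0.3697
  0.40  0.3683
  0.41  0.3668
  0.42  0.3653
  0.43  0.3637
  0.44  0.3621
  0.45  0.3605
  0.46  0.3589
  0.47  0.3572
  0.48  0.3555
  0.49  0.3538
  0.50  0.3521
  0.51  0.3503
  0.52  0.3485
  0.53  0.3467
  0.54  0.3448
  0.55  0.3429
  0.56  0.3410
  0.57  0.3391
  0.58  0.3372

164.51

T = 1.25;  σ√T = 0.2571
d₁ = [ln(410/390) + (0.028 + 0.23²/2)·1.25] / 0.2571 = [0.0500 + 0.0681] / 0.2571 = 0.4592 ≈ 0.46
√T = √1.25 = 1.1180
φ(d₁) = φ(0.46) = 0.3589
vega = S·φ(d₁)·√T = 410·0.3589·1.1180 = 164.5126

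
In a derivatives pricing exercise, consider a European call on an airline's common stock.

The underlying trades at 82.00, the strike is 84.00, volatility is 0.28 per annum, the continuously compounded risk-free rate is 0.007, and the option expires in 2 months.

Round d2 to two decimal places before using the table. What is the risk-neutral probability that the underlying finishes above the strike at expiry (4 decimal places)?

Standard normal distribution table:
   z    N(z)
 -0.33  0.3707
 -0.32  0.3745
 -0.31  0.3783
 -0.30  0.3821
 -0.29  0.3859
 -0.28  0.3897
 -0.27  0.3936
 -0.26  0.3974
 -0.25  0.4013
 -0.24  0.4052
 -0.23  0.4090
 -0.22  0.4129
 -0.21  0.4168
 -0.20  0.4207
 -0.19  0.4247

σ√T = 0.28·√0.1667 = 0.1143
d₁ = [ln(82/84) + (0.007 + ½·0.28²)·0.1667] / (σ√T) = (-0.0241 + 0.0077) / 0.1143 = -0.1434 ⇒ -0.14
d₂ = -0.1434 − 0.1143 = -0.2578 ⇒ -0.26
Pr(exercise) under Q = N(d₂) = 0.3974

0.3974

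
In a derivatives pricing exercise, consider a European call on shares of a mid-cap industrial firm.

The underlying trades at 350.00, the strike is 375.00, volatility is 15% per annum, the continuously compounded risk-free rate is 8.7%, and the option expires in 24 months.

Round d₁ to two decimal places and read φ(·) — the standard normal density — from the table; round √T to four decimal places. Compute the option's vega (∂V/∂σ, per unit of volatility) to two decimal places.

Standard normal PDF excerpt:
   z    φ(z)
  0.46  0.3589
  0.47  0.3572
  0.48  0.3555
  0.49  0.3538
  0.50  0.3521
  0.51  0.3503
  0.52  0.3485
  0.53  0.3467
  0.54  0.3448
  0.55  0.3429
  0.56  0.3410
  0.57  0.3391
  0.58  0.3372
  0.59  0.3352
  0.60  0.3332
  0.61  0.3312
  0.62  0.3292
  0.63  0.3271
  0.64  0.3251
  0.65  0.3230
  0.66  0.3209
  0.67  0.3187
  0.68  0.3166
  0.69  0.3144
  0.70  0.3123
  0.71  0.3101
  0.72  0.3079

164.92

σ√T = 0.15·√2 = 0.2121
d₁ = [ln(350/375) + (0.087 + ½·0.15²)·2] / (σ√T) = (-0.0690 + 0.1965) / 0.2121 = 0.6011 ≈ 0.60
√T = √2 = 1.4142
φ(d₁) = φ(0.60) = 0.3332
vega = S·φ(d₁)·√T = 350·0.3332·1.4142 = 164.9240
(The put has the same vega.)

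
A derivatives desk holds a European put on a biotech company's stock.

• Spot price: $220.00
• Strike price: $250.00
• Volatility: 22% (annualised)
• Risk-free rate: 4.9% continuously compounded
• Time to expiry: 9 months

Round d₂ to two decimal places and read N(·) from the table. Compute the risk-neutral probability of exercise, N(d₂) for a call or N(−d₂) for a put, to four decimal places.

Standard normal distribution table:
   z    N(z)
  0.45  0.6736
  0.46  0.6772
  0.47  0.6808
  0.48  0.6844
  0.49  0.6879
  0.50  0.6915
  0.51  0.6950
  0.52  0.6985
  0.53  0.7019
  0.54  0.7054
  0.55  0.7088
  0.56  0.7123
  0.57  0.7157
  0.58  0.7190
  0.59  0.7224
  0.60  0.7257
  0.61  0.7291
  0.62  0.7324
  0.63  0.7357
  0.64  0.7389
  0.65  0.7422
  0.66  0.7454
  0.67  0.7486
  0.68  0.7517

0.7157

σ√T = 0.22·√0.75 = 0.1905
d₁ = [ln(220/250) + (0.049 + 0.22²/2)·0.75] / 0.1905 = [-0.1278 + 0.0549] / 0.1905 = -0.3828 ⇒ -0.38
d₂ = d₁ − σ√T = -0.3828 − 0.1905 = -0.5733 ⇒ -0.57
Pr(exercise) under Q = N(−d₂) = N(0.57) = 0.7157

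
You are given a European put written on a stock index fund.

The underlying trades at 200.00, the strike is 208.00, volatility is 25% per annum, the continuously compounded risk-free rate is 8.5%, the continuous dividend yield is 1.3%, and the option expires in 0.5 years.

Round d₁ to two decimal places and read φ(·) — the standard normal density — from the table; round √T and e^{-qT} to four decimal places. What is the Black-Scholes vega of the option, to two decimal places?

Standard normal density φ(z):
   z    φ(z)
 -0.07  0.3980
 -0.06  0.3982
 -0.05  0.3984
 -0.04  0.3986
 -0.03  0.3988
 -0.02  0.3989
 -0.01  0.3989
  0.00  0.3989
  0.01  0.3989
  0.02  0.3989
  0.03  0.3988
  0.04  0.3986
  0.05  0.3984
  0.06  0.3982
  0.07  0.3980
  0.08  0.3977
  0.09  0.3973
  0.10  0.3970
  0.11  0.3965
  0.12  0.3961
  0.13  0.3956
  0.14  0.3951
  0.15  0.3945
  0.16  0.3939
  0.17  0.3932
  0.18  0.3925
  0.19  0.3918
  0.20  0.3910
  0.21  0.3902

σ√T = 0.25 × 0.7071 = 0.1768
d₁ = [ln(200/208) + (0.085 − 0.013 + ½·0.25²)·0.5] / (σ√T) = (-0.0392 + 0.0516) / 0.1768 = 0.0702 ⇒ 0.07
√T = √0.5 = 0.7071
φ(d₁) = φ(0.07) = 0.3980
e^(−qT) = e^(−0.013·0.5) = 0.9935
vega = S·e^(−qT)·φ(d₁)·√T = 200·0.9935·0.3980·0.7071 = 55.9193
(Call and put vega coincide under Black-Scholes.)

55.92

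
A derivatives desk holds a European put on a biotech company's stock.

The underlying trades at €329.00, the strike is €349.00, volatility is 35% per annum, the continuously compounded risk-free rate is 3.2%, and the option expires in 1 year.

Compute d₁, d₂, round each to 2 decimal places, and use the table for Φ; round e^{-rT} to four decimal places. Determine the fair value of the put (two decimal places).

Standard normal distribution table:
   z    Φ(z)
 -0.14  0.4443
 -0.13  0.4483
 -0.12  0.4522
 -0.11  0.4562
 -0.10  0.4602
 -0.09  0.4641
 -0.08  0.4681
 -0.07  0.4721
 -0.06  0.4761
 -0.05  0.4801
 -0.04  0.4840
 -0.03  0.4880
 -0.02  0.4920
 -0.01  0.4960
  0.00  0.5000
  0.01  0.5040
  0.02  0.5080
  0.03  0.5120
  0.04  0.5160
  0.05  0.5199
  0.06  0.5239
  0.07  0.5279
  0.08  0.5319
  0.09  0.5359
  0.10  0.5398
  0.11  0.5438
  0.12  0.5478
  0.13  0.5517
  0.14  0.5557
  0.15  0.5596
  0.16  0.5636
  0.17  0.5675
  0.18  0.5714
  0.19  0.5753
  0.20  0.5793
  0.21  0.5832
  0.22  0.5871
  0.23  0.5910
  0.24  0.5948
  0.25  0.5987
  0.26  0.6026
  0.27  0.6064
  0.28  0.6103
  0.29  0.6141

€50.96

σ√T = 0.35 × 1.0000 = 0.3500
d₁ = [ln(329/349) + (0.032 + 0.35²/2)·1] / 0.3500 = [-0.0590 + 0.0932] / 0.3500 = 0.0978 ≈ 0.10
d₂ = d₁ − σ√T = 0.0978 − 0.3500 = -0.2522 ≈ -0.25
e^(−rT) = e^(−0.032·1) = 0.9685
N(−d₂) = N(0.25) = 0.5987;  N(−d₁) = N(-0.10) = 0.4602
P = 349·0.9685·0.5987 − 329·0.4602 = 202.3645 − 151.4058 = 50.9587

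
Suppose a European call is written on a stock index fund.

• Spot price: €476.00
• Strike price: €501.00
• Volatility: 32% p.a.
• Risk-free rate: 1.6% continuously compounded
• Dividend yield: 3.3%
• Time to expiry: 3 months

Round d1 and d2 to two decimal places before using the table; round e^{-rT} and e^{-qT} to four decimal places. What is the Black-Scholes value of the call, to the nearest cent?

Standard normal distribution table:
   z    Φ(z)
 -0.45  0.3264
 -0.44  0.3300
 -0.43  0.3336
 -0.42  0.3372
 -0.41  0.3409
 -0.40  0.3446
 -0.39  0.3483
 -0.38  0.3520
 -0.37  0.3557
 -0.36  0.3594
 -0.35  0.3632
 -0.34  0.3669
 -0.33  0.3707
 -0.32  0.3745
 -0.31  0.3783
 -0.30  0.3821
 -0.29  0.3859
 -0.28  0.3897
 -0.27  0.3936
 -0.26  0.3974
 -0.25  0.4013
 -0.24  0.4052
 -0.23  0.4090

€19.35

σ√T = 0.32 × 0.5000 = 0.1600
ln(S/K) + (r − q + σ²/2)T = ln(476/501) + (0.016 − 0.033 + 0.32²/2)·0.25 = -0.0512 + 0.0086 = -0.0426
d₁ = -0.0426 / 0.1600 = -0.2665 ⇒ -0.27
d₂ = d₁ − σ√T = -0.2665 − 0.1600 = -0.4265 ⇒ -0.43
exp(−qT) = exp(−0.033·0.25) = 0.9918;  exp(−rT) = exp(−0.016·0.25) = 0.9960
N(d₁) = N(-0.27) = 0.3936;  N(d₂) = N(-0.43) = 0.3336
C = 476·0.9918·0.3936 − 501·0.9960·0.3336 = 185.8173 − 166.4651 = 19.3522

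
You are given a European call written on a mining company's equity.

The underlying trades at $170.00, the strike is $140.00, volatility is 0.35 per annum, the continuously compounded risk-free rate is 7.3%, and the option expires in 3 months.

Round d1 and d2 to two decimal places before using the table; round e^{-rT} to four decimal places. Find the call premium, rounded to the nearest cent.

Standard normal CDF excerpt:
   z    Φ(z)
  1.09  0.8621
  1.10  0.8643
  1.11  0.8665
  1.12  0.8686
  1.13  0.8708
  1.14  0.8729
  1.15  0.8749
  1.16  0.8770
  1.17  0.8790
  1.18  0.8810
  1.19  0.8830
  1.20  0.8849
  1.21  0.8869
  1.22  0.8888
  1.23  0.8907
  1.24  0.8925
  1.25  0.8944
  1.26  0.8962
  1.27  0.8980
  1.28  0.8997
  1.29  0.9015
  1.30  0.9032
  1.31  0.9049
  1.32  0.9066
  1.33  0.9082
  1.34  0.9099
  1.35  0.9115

$33.84

σ√T = 0.35 × 0.5000 = 0.1750
d₁ = [ln(170/140) + (0.073 + 0.35²/2)·0.25] / 0.1750 = [0.1942 + 0.0336] / 0.1750 = 1.3012 ≈ 1.30
d₂ = d₁ − σ√T = 1.3012 − 0.1750 = 1.1262 ≈ 1.13
e^(−rT) = e^(−0.073·0.25) = 0.9819
C = 170·N(1.30) − 140·0.9819·N(1.13) = 170·0.9032 − 140·0.9819·0.8708 = 153.5440 − 119.7054 = 33.8386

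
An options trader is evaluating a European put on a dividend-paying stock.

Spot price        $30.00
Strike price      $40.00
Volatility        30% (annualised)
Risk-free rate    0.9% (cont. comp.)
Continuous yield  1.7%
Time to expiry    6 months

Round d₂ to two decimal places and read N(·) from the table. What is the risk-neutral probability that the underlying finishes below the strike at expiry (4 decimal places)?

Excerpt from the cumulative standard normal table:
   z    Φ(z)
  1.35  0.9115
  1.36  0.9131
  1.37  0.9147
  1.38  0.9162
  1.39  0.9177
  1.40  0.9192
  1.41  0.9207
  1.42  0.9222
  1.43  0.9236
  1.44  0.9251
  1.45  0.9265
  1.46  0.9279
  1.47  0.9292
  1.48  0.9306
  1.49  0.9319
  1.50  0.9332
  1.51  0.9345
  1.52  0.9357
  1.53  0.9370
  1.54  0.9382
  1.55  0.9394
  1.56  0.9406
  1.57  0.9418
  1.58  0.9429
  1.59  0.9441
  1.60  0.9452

σ√T = 0.3 × 0.7071 = 0.2121
d₁ = [ln(30/40) + (0.009 − 0.017 + 0.3²/2)·0.5] / 0.2121 = [-0.2877 + 0.0185] / 0.2121 = -1.2689 ≈ -1.27
d₂ = d₁ − σ√T = -1.2689 − 0.2121 = -1.4811 ≈ -1.48
Risk-neutral Pr[S_T < K] = N(−d₂) = N(1.48) = 0.9306

0.9306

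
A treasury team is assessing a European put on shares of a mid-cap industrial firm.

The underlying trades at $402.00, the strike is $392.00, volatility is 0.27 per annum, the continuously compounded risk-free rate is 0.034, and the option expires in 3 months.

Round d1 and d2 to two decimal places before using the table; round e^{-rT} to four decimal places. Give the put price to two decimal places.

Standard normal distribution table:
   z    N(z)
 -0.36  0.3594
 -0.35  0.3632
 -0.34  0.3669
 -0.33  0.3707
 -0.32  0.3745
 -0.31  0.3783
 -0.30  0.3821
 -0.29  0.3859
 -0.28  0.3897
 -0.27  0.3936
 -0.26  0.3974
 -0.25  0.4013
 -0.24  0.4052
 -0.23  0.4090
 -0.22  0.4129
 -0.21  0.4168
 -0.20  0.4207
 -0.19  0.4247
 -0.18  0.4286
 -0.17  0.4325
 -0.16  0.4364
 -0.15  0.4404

σ√T = 0.27·√0.25 = 0.1350
ln(S/K) + (r + σ²/2)T = ln(402/392) + (0.034 + 0.27²/2)·0.25 = 0.0252 + 0.0176 = 0.0428
d₁ = 0.0428 / 0.1350 = 0.3171 → 0.32
d₂ = d₁ − σ√T = 0.3171 − 0.1350 = 0.1821 → 0.18
exp(−rT) = exp(−0.034·0.25) = 0.9915
N(−d₂) = N(-0.18) = 0.4286;  N(−d₁) = N(-0.32) = 0.3745
P = 392·0.9915·0.4286 − 402·0.3745 = 166.5831 − 150.5490 = 16.0341

$16.03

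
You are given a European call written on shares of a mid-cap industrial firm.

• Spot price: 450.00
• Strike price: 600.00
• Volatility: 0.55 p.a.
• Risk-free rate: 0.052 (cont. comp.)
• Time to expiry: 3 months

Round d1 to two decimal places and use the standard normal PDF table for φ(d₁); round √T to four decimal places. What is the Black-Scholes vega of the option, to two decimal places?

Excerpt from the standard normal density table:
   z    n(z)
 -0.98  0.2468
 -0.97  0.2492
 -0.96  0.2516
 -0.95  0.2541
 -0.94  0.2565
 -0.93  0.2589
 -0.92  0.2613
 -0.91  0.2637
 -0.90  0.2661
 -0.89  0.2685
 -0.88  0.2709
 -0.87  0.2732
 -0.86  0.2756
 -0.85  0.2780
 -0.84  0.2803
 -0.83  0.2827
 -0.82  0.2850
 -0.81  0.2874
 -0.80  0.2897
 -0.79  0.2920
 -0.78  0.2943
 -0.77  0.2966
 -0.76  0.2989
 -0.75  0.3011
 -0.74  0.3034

σ√T = 0.55·√0.25 = 0.2750
d₁ = [ln(450/600) + (0.052 + 0.55²/2)·0.25] / 0.2750 = [-0.2877 + 0.0508] / 0.2750 = -0.8613 → -0.86
√T = √0.25 = 0.5000
φ(d₁) = φ(-0.86) = 0.2756
vega = S·φ(d₁)·√T = 450·0.2756·0.5000 = 62.0100
(The put has the same vega.)

62.01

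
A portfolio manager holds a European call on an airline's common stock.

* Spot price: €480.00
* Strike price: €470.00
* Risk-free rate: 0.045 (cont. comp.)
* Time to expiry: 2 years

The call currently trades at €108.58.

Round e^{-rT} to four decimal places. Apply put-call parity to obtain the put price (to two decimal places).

exp(−rT) = exp(−0.045·2) = 0.9139
Put-call parity: C − P = S − K·e^(−rT) = 480 − 470·0.9139 = 480 − 429.5330 = 50.4670
P = C − (C − P) = 108.58 − (50.4670) = 58.1130

€58.11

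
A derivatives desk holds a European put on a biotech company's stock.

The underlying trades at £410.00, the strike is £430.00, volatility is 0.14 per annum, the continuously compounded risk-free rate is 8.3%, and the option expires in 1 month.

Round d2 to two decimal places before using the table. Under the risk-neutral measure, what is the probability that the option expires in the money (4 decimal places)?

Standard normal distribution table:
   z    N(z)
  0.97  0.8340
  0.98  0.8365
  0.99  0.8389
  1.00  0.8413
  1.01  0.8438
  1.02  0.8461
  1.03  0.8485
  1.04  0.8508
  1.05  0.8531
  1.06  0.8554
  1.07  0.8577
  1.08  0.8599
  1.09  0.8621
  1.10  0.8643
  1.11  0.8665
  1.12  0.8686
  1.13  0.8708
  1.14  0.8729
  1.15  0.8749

σ√T = 0.14·√0.08333 = 0.0404
d₁ = [ln(410/430) + (0.083 + ½·0.14²)·0.08333] / (σ√T) = (-0.0476 + 0.0077) / 0.0404 = -0.9871 → -0.99
d₂ = -0.9871 − 0.0404 = -1.0276 → -1.03
Risk-neutral Pr[S_T < K] = N(−d₂) = N(1.03) = 0.8485

0.8485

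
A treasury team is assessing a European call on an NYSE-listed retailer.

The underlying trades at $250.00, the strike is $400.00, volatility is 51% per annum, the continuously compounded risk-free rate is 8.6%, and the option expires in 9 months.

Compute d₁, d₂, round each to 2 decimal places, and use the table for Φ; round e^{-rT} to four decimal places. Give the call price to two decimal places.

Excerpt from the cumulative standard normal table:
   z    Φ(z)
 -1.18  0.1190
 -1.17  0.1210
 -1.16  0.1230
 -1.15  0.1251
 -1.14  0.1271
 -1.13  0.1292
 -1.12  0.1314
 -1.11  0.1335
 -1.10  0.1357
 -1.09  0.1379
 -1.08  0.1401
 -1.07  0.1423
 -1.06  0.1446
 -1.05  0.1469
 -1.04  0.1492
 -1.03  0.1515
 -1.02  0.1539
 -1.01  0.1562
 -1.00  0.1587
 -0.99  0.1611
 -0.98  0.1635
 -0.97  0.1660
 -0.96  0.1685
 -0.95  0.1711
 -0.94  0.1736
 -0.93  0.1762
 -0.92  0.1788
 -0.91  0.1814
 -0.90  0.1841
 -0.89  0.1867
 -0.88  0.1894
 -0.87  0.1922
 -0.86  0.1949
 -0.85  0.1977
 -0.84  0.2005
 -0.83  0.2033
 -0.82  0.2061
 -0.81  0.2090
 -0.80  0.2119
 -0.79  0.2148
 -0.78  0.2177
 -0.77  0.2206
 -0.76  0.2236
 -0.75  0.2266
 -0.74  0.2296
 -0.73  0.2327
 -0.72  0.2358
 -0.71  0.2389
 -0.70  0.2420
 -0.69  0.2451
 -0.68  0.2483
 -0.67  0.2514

σ√T = 0.51·√0.75 = 0.4417
d₁ = [ln(250/400) + (0.086 + 0.51²/2)·0.75] / 0.4417 = [-0.4700 + 0.1620] / 0.4417 = -0.6973 → -0.70
d₂ = d₁ − σ√T = -0.6973 − 0.4417 = -1.1389 → -1.14
e^(−rT) = e^(−0.086·0.75) = 0.9375
N(d₁) = N(-0.70) = 0.2420;  N(d₂) = N(-1.14) = 0.1271
C = 250·0.2420 − 400·0.9375·0.1271 = 60.5000 − 47.6625 = 12.8375

$12.84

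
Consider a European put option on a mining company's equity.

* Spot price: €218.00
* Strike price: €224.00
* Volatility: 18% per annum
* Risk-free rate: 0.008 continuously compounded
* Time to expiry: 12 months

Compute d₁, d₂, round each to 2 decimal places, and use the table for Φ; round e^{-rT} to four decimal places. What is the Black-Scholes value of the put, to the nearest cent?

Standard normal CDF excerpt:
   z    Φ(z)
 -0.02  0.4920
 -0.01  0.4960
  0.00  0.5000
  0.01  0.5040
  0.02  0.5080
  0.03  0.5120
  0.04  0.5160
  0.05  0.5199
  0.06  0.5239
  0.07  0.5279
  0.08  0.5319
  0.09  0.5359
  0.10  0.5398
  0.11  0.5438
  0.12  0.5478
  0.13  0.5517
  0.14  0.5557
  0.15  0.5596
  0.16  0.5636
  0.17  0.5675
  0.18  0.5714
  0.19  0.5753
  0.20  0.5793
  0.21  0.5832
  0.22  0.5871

€17.98

σ√T = 0.18 × 1.0000 = 0.1800
d₁ = [ln(218/224) + (0.008 + 0.18²/2)·1] / 0.1800 = [-0.0272 + 0.0242] / 0.1800 = -0.0164 ⇒ -0.02
d₂ = d₁ − σ√T = -0.0164 − 0.1800 = -0.1964 ⇒ -0.20
e^(−rT) = e^(−0.008·1) = 0.9920
N(−d₂) = N(0.20) = 0.5793;  N(−d₁) = N(0.02) = 0.5080
P = 224·0.9920·0.5793 − 218·0.5080 = 128.7251 − 110.7440 = 17.9811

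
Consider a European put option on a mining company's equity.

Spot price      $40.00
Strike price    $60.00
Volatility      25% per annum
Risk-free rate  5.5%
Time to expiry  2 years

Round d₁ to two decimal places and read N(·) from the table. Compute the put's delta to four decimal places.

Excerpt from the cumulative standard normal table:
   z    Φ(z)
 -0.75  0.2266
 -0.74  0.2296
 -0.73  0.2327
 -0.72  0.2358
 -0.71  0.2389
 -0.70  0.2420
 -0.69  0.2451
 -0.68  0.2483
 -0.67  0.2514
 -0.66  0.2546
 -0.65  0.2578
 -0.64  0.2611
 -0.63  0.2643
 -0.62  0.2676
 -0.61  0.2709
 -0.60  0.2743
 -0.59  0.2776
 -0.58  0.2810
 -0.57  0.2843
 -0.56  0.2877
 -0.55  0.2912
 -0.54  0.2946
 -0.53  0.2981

σ√T = 0.25·√2 = 0.3536
ln(S/K) + (r + σ²/2)T = ln(40/60) + (0.055 + 0.25²/2)·2 = -0.4055 + 0.1725 = -0.2330
d₁ = -0.2330 / 0.3536 = -0.6589 ≈ -0.66
N(d₁) = N(-0.66) = 0.2546
Δ_put = N(d₁) − 1 = 0.2546 − 1 = -0.7454

-0.7454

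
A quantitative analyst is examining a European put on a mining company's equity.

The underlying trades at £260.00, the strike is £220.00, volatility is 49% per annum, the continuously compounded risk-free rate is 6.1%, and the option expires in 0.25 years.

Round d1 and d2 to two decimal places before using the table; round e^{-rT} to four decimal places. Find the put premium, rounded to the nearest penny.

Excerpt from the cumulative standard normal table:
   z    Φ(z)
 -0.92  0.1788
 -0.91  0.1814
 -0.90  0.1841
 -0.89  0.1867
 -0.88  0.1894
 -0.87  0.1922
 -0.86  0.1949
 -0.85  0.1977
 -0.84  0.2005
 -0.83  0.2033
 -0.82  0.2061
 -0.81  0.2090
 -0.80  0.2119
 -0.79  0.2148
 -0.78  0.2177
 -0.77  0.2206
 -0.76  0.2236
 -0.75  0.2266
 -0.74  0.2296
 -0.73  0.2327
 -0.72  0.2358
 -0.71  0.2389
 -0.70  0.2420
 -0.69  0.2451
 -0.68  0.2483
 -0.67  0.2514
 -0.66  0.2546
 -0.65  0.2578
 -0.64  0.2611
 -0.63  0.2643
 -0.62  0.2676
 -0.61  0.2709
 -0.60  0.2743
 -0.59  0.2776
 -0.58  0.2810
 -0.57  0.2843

σ√T = 0.49·√0.25 = 0.2450
d₁ = [ln(260/220) + (0.061 + 0.49²/2)·0.25] / 0.2450 = [0.1671 + 0.0453] / 0.2450 = 0.8666 ⇒ 0.87
d₂ = d₁ − σ√T = 0.8666 − 0.2450 = 0.6216 ⇒ 0.62
exp(−rT) = exp(−0.061·0.25) = 0.9849
N(−d₂) = N(-0.62) = 0.2676;  N(−d₁) = N(-0.87) = 0.1922
P = 220·0.9849·0.2676 − 260·0.1922 = 57.9830 − 49.9720 = 8.0110

£8.01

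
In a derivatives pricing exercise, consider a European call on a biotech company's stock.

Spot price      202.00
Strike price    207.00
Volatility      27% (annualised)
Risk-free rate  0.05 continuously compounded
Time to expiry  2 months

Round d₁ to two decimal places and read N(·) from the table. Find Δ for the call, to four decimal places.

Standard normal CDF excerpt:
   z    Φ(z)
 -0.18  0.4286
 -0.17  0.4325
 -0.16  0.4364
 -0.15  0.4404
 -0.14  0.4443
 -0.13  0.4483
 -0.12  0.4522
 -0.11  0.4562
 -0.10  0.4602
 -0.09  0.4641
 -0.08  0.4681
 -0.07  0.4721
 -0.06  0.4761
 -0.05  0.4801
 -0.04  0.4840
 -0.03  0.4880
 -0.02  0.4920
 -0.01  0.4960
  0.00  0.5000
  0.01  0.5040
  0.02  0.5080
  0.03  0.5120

σ√T = 0.27 × 0.4082 = 0.1102
d₁ = [ln(202/207) + (0.05 + 0.27²/2)·0.1667] / 0.1102 = [-0.0245 + 0.0144] / 0.1102 = -0.0911 ⇒ -0.09
N(d₁) = N(-0.09) = 0.4641
Δ_call = N(d₁) = 0.4641

0.4641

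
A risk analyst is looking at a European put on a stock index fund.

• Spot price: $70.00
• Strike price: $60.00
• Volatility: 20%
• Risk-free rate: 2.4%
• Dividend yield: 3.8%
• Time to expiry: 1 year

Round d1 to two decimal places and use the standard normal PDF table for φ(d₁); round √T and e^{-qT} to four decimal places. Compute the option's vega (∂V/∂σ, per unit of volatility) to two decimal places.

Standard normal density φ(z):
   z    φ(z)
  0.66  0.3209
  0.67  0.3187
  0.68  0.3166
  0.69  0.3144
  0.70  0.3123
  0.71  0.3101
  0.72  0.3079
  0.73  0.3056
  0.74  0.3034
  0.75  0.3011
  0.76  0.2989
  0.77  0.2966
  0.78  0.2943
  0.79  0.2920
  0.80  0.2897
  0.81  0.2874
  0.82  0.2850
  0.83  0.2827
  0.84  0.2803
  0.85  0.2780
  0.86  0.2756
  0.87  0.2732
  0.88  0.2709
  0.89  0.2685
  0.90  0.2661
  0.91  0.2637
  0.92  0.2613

σ√T = 0.2 × 1.0000 = 0.2000
d₁ = [ln(70/60) + (0.024 − 0.038 + ½·0.2²)·1] / (σ√T) = (0.1542 + 0.0060) / 0.2000 = 0.8008 ⇒ 0.80
√T = √1 = 1.0000
φ(d₁) = φ(0.80) = 0.2897
exp(−qT) = exp(−0.038·1) = 0.9627
vega = S·exp(−qT)·φ(d₁)·√T = 70·0.9627·0.2897·1.0000 = 19.5226

19.52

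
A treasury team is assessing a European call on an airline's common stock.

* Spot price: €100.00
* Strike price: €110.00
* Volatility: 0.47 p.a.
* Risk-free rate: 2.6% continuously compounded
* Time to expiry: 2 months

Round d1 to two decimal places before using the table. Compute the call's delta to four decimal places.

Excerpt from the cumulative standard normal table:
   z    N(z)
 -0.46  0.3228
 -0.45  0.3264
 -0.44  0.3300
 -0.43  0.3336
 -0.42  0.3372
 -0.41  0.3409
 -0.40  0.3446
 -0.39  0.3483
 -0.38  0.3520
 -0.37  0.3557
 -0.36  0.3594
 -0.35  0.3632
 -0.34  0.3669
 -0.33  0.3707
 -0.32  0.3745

0.3520

σ√T = 0.47·√0.1667 = 0.1919
d₁ = [ln(100/110) + (0.026 + ½·0.47²)·0.1667] / (σ√T) = (-0.0953 + 0.0227) / 0.1919 = -0.3782 which rounds to -0.38
N(d₁) = N(-0.38) = 0.3520
Δ_call = N(d₁) = 0.3520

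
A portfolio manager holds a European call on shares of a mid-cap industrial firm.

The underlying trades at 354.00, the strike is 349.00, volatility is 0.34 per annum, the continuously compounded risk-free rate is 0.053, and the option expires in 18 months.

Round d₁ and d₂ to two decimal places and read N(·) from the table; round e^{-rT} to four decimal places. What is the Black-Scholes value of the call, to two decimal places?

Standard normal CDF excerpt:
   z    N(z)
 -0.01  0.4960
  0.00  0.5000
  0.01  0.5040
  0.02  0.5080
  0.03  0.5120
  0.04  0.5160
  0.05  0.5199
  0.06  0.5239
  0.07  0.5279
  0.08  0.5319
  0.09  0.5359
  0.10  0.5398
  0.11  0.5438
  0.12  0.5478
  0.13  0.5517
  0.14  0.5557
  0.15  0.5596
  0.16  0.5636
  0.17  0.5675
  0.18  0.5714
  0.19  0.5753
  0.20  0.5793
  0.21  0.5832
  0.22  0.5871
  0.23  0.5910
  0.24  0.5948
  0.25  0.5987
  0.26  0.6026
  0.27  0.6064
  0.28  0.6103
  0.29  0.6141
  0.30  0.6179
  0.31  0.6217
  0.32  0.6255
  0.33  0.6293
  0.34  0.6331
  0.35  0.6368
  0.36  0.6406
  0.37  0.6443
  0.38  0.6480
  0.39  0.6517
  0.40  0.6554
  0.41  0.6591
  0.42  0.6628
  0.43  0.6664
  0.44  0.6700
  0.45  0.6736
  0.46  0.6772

σ√T = 0.34·√1.5 = 0.4164
ln(S/K) + (r + σ²/2)T = ln(354/349) + (0.053 + 0.34²/2)·1.5 = 0.0142 + 0.1662 = 0.1804
d₁ = 0.1804 / 0.4164 = 0.4333 ⇒ 0.43
d₂ = d₁ − σ√T = 0.4333 − 0.4164 = 0.0169 ⇒ 0.02
exp(−rT) = exp(−0.053·1.5) = 0.9236
C = 354·N(0.43) − 349·0.9236·N(0.02) = 354·0.6664 − 349·0.9236·0.5080 = 235.9056 − 163.7469 = 72.1587

72.16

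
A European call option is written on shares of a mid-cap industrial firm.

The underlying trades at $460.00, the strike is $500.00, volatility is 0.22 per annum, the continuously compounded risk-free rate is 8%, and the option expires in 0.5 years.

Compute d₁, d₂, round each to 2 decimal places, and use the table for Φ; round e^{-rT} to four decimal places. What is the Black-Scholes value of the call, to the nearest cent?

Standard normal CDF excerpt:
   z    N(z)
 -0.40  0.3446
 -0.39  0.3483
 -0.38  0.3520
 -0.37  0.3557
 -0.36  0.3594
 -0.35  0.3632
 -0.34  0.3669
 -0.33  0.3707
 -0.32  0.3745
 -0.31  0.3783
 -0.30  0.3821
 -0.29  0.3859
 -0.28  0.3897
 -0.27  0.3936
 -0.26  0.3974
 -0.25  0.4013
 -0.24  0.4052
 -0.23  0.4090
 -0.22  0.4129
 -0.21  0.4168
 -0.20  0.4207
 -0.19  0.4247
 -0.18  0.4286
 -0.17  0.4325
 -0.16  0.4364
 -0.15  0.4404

σ√T = 0.22·√0.5 = 0.1556
d₁ = [ln(460/500) + (0.08 + ½·0.22²)·0.5] / (σ√T) = (-0.0834 + 0.0521) / 0.1556 = -0.2011 → -0.20
d₂ = -0.2011 − 0.1556 = -0.3566 → -0.36
exp(−rT) = exp(−0.08·0.5) = 0.9608
C = 460·N(-0.20) − 500·0.9608·N(-0.36) = 460·0.4207 − 500·0.9608·0.3594 = 193.5220 − 172.6558 = 20.8662

$20.87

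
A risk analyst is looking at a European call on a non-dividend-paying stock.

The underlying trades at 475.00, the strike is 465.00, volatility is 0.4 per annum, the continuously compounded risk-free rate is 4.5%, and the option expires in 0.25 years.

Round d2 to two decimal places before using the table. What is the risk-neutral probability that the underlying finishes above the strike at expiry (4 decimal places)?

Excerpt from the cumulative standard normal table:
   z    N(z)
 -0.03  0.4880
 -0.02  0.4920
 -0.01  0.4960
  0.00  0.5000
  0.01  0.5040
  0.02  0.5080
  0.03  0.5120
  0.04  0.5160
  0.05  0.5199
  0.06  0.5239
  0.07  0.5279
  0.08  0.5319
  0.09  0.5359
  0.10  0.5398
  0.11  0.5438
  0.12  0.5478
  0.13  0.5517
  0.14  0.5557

σ√T = 0.4·√0.25 = 0.2000
d₁ = [ln(475/465) + (0.045 + ½·0.4²)·0.25] / (σ√T) = (0.0213 + 0.0312) / 0.2000 = 0.2626 which rounds to 0.26
d₂ = 0.2626 − 0.2000 = 0.0626 which rounds to 0.06
Pr(exercise) under Q = N(d₂) = 0.5239

0.5239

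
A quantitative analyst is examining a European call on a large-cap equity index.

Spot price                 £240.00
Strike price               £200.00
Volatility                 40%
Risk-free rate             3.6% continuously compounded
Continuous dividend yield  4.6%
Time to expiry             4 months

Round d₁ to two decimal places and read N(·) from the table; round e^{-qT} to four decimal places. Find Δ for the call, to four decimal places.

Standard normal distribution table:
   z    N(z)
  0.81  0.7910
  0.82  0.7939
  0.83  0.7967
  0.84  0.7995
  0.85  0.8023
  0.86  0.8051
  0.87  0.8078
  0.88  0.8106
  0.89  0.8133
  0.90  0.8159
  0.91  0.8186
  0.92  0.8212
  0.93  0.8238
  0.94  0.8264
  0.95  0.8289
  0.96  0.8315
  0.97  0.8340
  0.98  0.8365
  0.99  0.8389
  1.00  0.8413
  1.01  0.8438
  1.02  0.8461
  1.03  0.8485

0.8009

T = 0.3333;  σ√T = 0.2309
d₁ = [ln(240/200) + (0.036 − 0.046 + 0.4²/2)·0.3333] / 0.2309 = [0.1823 + 0.0233] / 0.2309 = 0.8905 → 0.89
N(d₁) = N(0.89) = 0.8133
Δ_call = exp(−qT)·N(d₁) = 0.9848·0.8133 = 0.8009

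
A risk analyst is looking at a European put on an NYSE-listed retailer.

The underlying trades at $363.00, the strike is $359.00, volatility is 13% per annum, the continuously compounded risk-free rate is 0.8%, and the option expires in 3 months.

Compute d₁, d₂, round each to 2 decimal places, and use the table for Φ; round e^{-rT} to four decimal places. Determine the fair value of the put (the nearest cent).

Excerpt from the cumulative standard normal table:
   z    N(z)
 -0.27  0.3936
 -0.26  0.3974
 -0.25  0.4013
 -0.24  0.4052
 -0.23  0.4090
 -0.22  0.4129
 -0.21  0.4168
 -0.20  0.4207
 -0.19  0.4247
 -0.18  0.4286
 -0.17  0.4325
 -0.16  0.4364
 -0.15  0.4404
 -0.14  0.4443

$6.49

σ√T = 0.13 × 0.5000 = 0.0650
ln(S/K) + (r + σ²/2)T = ln(363/359) + (0.008 + 0.13²/2)·0.25 = 0.0111 + 0.0041 = 0.0152
d₁ = 0.0152 / 0.0650 = 0.2337 → 0.23
d₂ = d₁ − σ√T = 0.2337 − 0.0650 = 0.1687 → 0.17
exp(−rT) = exp(−0.008·0.25) = 0.9980
N(−d₂) = N(-0.17) = 0.4325;  N(−d₁) = N(-0.23) = 0.4090
P = 359·0.9980·0.4325 − 363·0.4090 = 154.9570 − 148.4670 = 6.4900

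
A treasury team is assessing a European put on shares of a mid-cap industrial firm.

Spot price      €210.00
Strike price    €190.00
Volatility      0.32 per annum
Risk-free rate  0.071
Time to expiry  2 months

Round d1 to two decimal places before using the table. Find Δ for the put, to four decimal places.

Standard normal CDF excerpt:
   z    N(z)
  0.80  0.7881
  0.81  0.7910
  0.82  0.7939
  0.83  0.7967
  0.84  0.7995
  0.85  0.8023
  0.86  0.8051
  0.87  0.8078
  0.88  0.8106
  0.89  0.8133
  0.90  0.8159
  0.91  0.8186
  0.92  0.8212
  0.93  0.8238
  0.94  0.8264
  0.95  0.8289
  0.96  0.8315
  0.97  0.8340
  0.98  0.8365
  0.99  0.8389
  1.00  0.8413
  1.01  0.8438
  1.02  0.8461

-0.1788

T = 0.1667;  σ√T = 0.1306
d₁ = [ln(210/190) + (0.071 + ½·0.32²)·0.1667] / (σ√T) = (0.1001 + 0.0204) / 0.1306 = 0.9220 which rounds to 0.92
N(d₁) = N(0.92) = 0.8212
Δ_put = N(d₁) − 1 = 0.8212 − 1 = -0.1788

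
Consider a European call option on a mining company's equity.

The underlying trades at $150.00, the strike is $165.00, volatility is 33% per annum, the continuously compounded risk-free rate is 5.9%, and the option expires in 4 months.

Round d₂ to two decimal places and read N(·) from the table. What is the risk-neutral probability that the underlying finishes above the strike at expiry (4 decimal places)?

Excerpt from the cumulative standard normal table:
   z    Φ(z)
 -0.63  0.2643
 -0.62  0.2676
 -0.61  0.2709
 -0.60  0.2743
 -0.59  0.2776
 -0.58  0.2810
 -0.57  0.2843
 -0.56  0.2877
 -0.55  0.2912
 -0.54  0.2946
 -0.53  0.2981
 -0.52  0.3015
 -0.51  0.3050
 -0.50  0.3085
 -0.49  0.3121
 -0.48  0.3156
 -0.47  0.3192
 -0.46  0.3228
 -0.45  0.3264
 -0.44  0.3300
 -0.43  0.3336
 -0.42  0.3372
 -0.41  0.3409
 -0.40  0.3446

0.3121

σ√T = 0.33 × 0.5774 = 0.1905
ln(S/K) + (r + σ²/2)T = ln(150/165) + (0.059 + 0.33²/2)·0.3333 = -0.0953 + 0.0378 = -0.0575
d₁ = -0.0575 / 0.1905 = -0.3018 → -0.30
d₂ = d₁ − σ√T = -0.3018 − 0.1905 = -0.4923 → -0.49
Risk-neutral Pr[S_T > K] = N(d₂) = N(-0.49) = 0.3121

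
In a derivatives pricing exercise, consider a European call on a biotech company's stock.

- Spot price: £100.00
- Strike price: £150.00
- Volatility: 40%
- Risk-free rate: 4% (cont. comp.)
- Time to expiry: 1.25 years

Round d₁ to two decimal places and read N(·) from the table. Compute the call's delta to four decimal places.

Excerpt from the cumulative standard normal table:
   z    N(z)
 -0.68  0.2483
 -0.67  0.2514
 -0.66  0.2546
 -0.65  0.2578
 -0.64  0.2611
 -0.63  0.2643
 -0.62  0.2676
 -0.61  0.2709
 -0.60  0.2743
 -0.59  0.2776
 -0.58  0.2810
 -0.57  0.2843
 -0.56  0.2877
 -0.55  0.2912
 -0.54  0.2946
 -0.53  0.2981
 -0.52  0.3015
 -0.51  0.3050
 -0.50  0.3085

σ√T = 0.4 × 1.1180 = 0.4472
ln(S/K) + (r + σ²/2)T = ln(100/150) + (0.04 + 0.4²/2)·1.25 = -0.4055 + 0.1500 = -0.2555
d₁ = -0.2555 / 0.4472 = -0.5712 ≈ -0.57
N(d₁) = N(-0.57) = 0.2843
Δ_call = N(d₁) = 0.2843

0.2843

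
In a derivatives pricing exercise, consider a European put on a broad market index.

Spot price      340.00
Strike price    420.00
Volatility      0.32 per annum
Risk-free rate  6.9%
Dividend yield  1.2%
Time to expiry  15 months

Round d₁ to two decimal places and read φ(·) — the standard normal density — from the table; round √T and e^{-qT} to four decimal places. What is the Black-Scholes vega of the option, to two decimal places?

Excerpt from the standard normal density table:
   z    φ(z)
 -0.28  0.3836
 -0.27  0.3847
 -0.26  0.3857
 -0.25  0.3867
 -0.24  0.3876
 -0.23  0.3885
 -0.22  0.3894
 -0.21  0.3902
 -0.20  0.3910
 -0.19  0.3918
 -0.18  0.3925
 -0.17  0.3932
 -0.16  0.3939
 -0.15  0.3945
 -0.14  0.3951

146.11

σ√T = 0.32 × 1.1180 = 0.3578
d₁ = [ln(340/420) + (0.069 − 0.012 + ½·0.32²)·1.25] / (σ√T) = (-0.2113 + 0.1353) / 0.3578 = -0.2126 which rounds to -0.21
√T = √1.25 = 1.1180
φ(d₁) = φ(-0.21) = 0.3902
e^(−qT) = e^(−0.012·1.25) = 0.9851
vega = S·e^(−qT)·φ(d₁)·√T = 340·0.9851·0.3902·1.1180 = 146.1128
(Call and put vega coincide under Black-Scholes.)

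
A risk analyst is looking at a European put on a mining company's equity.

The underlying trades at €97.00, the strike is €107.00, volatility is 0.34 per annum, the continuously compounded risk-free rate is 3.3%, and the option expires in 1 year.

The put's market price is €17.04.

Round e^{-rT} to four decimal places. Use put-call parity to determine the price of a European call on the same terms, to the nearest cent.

exp(−rT) = exp(−0.033·1) = 0.9675
Put-call parity: C − P = S − K·e^(−rT) = 97 − 107·0.9675 = 97 − 103.5225 = -6.5225
C = P + (C − P) = 17.04 + (-6.5225) = 10.5175

€10.52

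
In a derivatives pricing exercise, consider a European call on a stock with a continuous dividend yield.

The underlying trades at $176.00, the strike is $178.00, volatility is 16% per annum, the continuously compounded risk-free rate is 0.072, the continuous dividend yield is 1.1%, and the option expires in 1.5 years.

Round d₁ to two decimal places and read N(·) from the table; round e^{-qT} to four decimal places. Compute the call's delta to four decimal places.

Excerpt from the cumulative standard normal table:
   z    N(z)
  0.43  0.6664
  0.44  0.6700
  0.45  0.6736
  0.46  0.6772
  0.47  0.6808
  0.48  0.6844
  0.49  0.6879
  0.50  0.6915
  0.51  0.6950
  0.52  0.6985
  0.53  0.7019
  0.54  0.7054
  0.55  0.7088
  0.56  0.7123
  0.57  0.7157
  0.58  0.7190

0.6836

T = 1.5;  σ√T = 0.1960
d₁ = [ln(176/178) + (0.072 − 0.011 + ½·0.16²)·1.5] / (σ√T) = (-0.0113 + 0.1107) / 0.1960 = 0.5073 ⇒ 0.51
N(d₁) = N(0.51) = 0.6950
Δ_call = exp(−qT)·N(d₁) = 0.9836·0.6950 = 0.6836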